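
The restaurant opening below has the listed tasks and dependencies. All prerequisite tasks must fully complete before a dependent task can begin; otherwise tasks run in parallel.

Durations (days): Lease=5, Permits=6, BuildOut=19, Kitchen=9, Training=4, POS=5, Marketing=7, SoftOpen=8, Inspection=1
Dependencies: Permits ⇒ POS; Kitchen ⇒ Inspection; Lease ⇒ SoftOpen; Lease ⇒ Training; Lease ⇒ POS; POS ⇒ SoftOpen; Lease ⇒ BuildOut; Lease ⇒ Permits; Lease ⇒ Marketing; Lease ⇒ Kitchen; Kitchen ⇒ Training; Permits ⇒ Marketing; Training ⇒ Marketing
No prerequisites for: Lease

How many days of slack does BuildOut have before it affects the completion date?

1

Lease→Kitchen→Training→Marketing = 5+9+4+7 = 25 sets the makespan at 25 days.
BuildOut finishes as early as 24 and must finish by 25.
Float = 25 − 24 = 1.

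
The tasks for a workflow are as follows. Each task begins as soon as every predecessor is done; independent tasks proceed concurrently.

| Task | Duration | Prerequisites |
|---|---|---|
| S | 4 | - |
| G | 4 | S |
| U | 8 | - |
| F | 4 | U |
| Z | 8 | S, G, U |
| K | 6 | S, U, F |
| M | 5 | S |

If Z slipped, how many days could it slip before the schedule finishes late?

U→F→K = 8+4+6 = 18 sets the makespan at 18 days.
Z finishes as early as 16 and must finish by 18.
So Z can slip 18 − 16 = 2 days.

2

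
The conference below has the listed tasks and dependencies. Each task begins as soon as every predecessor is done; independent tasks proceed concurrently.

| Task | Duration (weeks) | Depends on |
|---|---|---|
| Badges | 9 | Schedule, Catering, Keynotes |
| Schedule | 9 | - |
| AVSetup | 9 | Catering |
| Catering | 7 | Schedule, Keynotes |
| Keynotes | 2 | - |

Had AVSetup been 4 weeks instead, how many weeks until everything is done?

25

Actual critical path: Schedule→Catering→AVSetup = 9+7+9 = 25 ⇒ 25 weeks.
AVSetup is on the critical path; changing it to 4 makes that path 20 weeks.
New critical path: Schedule→Catering→Badges = 9+7+9 = 25 ⇒ 25 weeks.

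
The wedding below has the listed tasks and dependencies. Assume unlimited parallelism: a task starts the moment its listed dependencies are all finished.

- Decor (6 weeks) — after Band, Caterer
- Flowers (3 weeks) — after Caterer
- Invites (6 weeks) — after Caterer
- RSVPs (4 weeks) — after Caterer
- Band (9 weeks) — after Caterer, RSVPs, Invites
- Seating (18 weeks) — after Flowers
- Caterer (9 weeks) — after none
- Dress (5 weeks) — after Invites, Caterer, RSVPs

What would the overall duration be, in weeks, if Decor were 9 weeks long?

33

The binding path is Caterer→Invites→Band→Decor = 9+6+9+6 = 30; finish at 30 weeks.
Decor lies on that path, so at 9 weeks the path becomes 33 weeks.
The critical path is still Caterer→Invites→Band→Decor; finish is now 33 weeks.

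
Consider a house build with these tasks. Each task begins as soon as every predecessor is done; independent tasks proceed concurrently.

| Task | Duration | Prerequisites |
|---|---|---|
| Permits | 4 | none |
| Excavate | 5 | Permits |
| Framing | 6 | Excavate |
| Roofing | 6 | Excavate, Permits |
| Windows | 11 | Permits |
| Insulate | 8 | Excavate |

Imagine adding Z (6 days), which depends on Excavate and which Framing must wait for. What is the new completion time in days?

Originally the project takes 17 days.
With Z inserted, Framing now waits for max(Excavate, Z).
New critical path: Permits→Excavate→Z→Framing = 4+5+6+6 = 21 ⇒ 21 days.

21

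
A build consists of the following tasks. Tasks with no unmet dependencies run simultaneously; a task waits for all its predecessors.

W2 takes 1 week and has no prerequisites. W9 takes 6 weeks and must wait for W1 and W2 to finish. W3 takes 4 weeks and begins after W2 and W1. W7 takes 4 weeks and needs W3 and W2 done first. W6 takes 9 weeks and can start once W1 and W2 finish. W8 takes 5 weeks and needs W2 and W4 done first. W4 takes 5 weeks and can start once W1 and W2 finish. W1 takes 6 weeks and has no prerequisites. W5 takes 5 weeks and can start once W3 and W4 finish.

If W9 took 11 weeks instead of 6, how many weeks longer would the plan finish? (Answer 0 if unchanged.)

1

Actual critical path: W1→W4→W5 = 6+5+5 = 16 ⇒ 16 weeks.
W9 has 4 weeks of float (longest path through it is 12).
Now W1→W9 = 6+11 = 17 is longest, so the finish becomes 17 weeks.
Change in finish: 17 − 16 = +1 weeks.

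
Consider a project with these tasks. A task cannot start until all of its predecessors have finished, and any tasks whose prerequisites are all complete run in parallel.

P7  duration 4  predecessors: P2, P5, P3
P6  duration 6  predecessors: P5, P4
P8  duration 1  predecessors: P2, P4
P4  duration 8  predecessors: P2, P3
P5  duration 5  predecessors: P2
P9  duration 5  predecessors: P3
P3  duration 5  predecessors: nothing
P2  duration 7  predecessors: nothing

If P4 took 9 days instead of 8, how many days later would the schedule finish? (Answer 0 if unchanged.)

Baseline: P2→P4→P6 = 7+8+6 = 21 → 21 days.
P4 is on the critical path; changing it to 9 makes that path 22 days.
The critical path is still P2→P4→P6; finish is now 22 days.
Change in finish: 22 − 21 = +1 days.

1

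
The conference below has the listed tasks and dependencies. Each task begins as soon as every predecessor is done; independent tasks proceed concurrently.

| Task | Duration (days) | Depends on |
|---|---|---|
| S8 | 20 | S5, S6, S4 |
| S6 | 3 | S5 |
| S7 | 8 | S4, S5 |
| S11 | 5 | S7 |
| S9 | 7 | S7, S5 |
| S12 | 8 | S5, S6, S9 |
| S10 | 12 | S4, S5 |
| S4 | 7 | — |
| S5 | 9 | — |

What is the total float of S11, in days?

S5→S6→S8 = 9+3+20 = 32 sets the makespan at 32 days.
Longest path through S11: 22 days (earliest finish 22, latest finish 32).
So S11 can slip 32 − 22 = 10 days.

10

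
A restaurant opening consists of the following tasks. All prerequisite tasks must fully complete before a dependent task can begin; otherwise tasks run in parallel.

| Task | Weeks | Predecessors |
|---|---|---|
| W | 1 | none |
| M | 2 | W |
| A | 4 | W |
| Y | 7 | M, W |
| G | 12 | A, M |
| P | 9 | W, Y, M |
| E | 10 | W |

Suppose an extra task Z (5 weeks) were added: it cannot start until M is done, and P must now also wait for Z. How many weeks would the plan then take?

19

Originally the plan takes 19 weeks.
With Z inserted, P now waits for max(W, Y, M, Z).
New critical path: W→M→Y→P = 1+2+7+9 = 19 ⇒ 19 weeks.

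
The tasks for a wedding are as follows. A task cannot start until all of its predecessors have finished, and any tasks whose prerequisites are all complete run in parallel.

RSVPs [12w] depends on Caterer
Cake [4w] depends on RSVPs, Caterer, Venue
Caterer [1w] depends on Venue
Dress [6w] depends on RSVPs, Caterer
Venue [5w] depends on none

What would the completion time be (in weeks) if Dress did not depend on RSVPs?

22

With the dependency in place, Venue→Caterer→RSVPs→Dress = 5+1+12+6 = 24 sets the finish at 24 weeks.
Without RSVPs→Dress, Dress's earliest start moves from 18 to 6.
The longest chain is now Venue→Caterer→RSVPs→Cake = 5+1+12+4 = 22, so the plan takes 22 weeks.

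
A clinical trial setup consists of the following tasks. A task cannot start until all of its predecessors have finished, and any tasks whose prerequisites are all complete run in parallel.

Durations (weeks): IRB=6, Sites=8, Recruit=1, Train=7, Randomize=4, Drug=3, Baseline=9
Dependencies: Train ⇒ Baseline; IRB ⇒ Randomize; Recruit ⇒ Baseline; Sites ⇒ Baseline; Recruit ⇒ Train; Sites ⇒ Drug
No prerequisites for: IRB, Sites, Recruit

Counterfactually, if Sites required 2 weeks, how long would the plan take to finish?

The binding path is Sites→Baseline = 8+9 = 17; finish at 17 weeks.
Since Sites is critical, the -6 change carries straight to that chain (now 11 weeks).
The binding chain switches to Recruit→Train→Baseline = 1+7+9 = 17; finish 17 weeks.

17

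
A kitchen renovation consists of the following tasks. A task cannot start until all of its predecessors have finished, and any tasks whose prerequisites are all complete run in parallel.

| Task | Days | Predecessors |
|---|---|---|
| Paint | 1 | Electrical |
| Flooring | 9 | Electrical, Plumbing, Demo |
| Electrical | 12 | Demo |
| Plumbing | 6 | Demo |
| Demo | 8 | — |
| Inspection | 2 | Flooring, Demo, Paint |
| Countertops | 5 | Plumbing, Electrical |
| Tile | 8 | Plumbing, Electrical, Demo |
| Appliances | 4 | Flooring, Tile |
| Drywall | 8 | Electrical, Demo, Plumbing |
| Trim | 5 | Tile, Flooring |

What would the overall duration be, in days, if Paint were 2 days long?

34

Actual critical path: Demo→Electrical→Flooring→Trim = 8+12+9+5 = 34 ⇒ 34 days.
The longest path through Paint is only 23 days, so Paint has float 11.
No other chain overtakes it, so the finish is 34 days.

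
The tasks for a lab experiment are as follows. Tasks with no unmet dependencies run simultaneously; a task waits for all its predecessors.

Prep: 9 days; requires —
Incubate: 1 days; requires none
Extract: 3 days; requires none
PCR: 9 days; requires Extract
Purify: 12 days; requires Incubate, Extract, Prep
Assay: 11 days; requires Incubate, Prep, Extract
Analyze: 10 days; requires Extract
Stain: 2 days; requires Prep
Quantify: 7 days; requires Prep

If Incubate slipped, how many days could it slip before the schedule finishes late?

Critical path: Prep→Purify = 9+12 = 21, so the finish is 21 days.
Longest path through Incubate: 13 days (earliest finish 1, latest finish 9).
So Incubate can slip 9 − 1 = 8 days.

8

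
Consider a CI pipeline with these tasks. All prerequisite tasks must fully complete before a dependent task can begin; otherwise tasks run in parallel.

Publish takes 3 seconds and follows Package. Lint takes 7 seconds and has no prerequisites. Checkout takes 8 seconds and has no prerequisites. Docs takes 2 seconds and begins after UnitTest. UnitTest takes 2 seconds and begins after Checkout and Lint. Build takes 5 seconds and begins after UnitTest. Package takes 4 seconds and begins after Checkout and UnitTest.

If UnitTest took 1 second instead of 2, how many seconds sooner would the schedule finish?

1

Baseline: Checkout→UnitTest→Package→Publish = 8+2+4+3 = 17 → 17 seconds.
Since UnitTest is critical, the -1 change carries straight to that chain (now 16 seconds).
The critical path is still Checkout→UnitTest→Package→Publish; finish is now 16 seconds.
Change in finish: 16 − 17 = -1 seconds.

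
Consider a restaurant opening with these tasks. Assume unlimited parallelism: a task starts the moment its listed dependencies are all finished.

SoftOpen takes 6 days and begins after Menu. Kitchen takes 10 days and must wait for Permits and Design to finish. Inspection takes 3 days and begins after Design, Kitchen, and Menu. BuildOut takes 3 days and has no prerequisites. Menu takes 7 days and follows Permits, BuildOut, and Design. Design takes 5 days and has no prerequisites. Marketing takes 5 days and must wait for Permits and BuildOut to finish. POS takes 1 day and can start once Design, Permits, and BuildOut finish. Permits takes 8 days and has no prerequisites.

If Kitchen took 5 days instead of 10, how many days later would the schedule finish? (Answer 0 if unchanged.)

0

Actual critical path: Permits→Kitchen→Inspection = 8+10+3 = 21 ⇒ 21 days.
Since Kitchen is critical, the -5 change carries straight to that chain (now 16 days).
The binding chain switches to Permits→Menu→SoftOpen = 8+7+6 = 21; finish 21 days.
Change in finish: 21 − 21 = +0 days.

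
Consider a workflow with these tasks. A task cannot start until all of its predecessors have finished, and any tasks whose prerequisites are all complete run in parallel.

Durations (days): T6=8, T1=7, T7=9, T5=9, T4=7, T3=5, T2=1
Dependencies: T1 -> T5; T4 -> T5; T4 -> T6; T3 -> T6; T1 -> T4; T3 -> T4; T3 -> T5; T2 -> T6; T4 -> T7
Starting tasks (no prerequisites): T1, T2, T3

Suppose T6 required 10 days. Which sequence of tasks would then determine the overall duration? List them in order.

The binding path is T1→T4→T5 = 7+7+9 = 23; finish at 23 days.
T6 is off the critical path — its longest chain is 22 days, giving 1 of slack.
Now T1→T4→T6 = 7+7+10 = 24 is longest, so the finish becomes 24 days.

T1, T4, T6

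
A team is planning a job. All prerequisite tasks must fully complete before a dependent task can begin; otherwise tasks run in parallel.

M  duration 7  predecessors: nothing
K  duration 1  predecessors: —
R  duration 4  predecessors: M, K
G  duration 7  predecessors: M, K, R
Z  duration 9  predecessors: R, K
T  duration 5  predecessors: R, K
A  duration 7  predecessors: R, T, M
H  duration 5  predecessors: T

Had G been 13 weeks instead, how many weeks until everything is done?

Baseline: M→R→T→A = 7+4+5+7 = 23 → 23 weeks.
G is off the critical path — its longest chain is 18 weeks, giving 5 of slack.
New critical path: M→R→G = 7+4+13 = 24 ⇒ 24 weeks.

24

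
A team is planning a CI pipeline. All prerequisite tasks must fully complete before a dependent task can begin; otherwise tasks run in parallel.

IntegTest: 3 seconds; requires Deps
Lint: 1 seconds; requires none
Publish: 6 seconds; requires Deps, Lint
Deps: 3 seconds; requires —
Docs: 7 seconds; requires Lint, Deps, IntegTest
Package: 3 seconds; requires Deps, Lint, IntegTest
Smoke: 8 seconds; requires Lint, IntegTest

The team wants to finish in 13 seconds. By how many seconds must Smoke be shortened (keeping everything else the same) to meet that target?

1

Current finish: 14 seconds; target: 13.
Smoke is on every critical path, so each second cut from Smoke cuts the finish by one (this holds down to a finish of 13).
Need 14 − 13 = 1 second off Smoke → Smoke becomes 7 seconds, finish becomes 13.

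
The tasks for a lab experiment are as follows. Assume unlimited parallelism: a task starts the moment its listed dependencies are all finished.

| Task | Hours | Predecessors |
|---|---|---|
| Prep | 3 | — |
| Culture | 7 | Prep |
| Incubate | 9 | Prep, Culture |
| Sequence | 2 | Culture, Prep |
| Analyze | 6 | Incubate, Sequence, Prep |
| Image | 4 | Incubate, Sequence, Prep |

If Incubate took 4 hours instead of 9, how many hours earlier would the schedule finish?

5

Baseline: Prep→Culture→Incubate→Analyze = 3+7+9+6 = 25 → 25 hours.
Incubate lies on that path, so at 4 hours the path becomes 20 hours.
The critical path is still Prep→Culture→Incubate→Analyze; finish is now 20 hours.
Change in finish: 20 − 25 = -5 hours.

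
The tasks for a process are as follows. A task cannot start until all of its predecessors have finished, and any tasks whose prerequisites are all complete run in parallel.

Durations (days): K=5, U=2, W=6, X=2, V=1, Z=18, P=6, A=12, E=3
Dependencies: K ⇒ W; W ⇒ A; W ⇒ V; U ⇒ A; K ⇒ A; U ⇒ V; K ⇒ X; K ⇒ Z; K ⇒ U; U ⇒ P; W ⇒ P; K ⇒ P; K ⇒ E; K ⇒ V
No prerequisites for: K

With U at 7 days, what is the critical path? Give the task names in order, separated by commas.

Actual critical path: K→W→A = 5+6+12 = 23 ⇒ 23 days.
U is off the critical path — its longest chain is 19 days, giving 4 of slack.
The binding chain switches to K→U→A = 5+7+12 = 24; finish 24 days.

K, U, A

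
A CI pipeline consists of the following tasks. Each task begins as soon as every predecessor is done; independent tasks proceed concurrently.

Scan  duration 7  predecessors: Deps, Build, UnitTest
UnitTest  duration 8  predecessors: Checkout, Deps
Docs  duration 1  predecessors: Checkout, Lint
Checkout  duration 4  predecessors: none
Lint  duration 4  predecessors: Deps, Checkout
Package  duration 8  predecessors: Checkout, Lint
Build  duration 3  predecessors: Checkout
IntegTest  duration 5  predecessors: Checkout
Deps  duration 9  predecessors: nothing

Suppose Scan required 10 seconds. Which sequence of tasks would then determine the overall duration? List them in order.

Actual critical path: Deps→UnitTest→Scan = 9+8+7 = 24 ⇒ 24 seconds.
Since Scan is critical, the +3 change carries straight to that chain (now 27 seconds).
The critical path is still Deps→UnitTest→Scan; finish is now 27 seconds.

Deps, UnitTest, Scan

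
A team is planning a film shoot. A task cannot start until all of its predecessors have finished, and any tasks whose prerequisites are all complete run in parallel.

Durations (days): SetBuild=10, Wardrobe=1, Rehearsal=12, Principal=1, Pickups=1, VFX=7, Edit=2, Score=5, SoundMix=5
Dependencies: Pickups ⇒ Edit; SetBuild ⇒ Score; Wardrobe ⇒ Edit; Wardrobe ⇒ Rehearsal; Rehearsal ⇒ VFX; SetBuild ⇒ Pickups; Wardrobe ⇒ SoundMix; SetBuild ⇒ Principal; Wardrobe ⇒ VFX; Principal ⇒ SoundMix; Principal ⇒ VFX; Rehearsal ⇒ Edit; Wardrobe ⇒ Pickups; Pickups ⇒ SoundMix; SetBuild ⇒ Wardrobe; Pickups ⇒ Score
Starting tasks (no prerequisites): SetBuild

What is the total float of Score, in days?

Critical path: SetBuild→Wardrobe→Rehearsal→VFX = 10+1+12+7 = 30, so the finish is 30 days.
Longest path through Score: 17 days (earliest finish 17, latest finish 30).
Slack of Score = 25 − 12 = 13 days.

13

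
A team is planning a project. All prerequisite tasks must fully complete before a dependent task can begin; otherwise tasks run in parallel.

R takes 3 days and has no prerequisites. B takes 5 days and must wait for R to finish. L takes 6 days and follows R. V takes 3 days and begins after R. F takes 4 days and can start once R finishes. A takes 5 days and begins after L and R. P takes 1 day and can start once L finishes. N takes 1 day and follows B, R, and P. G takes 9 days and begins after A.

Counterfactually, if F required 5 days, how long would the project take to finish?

Baseline: R→L→A→G = 3+6+5+9 = 23 → 23 days.
F has 16 days of float (longest path through it is 7).
That remains the longest chain; total 23 days.

23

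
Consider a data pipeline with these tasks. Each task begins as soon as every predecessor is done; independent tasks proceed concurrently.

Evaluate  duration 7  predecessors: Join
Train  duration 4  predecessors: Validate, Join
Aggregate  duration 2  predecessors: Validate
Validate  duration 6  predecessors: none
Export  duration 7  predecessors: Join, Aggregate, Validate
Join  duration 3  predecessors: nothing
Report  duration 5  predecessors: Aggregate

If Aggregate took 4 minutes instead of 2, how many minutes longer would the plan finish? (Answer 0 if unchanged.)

2

Baseline: Validate→Aggregate→Export = 6+2+7 = 15 → 15 minutes.
Aggregate lies on that path, so at 4 minutes the path becomes 17 minutes.
No other chain overtakes it, so the finish is 17 minutes.
Change in finish: 17 − 15 = +2 minutes.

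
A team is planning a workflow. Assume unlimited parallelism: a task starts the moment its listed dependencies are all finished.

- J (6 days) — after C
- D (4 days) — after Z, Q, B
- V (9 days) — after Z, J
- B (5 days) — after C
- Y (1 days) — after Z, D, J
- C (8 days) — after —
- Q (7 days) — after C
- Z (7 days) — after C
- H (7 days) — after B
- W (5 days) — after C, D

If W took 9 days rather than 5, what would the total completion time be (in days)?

28

Baseline: C→Z→D→W = 8+7+4+5 = 24 → 24 days.
W is on the critical path; changing it to 9 makes that path 28 days.
That remains the longest chain; total 28 days.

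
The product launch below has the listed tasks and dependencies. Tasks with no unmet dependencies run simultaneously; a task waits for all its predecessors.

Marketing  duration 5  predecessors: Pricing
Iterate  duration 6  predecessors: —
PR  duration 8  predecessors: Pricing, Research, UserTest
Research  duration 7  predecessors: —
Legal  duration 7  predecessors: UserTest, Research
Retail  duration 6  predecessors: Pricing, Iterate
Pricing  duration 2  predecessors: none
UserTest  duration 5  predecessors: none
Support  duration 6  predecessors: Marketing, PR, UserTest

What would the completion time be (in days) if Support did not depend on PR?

Original critical path: Research→PR→Support = 7+8+6 = 21 ⇒ 21 days.
Without PR→Support, Support's earliest start moves from 15 to 7.
New critical path: Research→PR = 7+8 = 15 ⇒ 15 days.

15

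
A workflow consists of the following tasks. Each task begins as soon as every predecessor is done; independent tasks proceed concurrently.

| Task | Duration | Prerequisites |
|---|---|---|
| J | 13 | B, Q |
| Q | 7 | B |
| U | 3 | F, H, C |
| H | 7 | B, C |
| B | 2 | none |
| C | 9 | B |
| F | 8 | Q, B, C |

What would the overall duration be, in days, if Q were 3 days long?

Baseline: B→Q→J = 2+7+13 = 22 → 22 days.
Q is on the critical path; changing it to 3 makes that path 18 days.
Now B→C→F→U = 2+9+8+3 = 22 is longest, so the finish becomes 22 days.

22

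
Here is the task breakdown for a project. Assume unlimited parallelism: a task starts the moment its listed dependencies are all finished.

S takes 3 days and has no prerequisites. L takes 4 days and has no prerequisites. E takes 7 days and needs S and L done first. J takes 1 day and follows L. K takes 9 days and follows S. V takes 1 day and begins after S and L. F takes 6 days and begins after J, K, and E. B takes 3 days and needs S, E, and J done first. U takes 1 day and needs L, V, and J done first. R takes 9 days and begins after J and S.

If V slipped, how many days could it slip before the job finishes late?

S→K→F = 3+9+6 = 18 sets the makespan at 18 days.
V finishes as early as 5 and must finish by 17.
Slack of V = 16 − 4 = 12 days.

12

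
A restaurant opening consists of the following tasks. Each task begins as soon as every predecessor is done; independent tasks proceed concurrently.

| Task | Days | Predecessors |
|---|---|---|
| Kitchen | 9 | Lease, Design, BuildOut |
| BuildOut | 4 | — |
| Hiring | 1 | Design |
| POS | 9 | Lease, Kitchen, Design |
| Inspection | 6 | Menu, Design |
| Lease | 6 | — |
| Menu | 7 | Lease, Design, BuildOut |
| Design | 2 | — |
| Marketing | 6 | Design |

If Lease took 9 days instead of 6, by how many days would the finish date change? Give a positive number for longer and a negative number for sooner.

The binding path is Lease→Kitchen→POS = 6+9+9 = 24; finish at 24 days.
Lease lies on that path, so at 9 days the path becomes 27 days.
No other chain overtakes it, so the finish is 27 days.
Change in finish: 27 − 24 = +3 days.

3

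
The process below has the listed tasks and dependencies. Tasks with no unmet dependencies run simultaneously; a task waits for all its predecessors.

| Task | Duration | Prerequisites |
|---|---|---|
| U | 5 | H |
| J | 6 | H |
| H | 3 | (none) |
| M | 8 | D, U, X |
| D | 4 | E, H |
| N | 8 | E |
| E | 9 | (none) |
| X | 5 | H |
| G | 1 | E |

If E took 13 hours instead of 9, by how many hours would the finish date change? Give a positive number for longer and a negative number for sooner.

Baseline: E→D→M = 9+4+8 = 21 → 21 hours.
E lies on that path, so at 13 hours the path becomes 25 hours.
That remains the longest chain; total 25 hours.
Change in finish: 25 − 21 = +4 hours.

4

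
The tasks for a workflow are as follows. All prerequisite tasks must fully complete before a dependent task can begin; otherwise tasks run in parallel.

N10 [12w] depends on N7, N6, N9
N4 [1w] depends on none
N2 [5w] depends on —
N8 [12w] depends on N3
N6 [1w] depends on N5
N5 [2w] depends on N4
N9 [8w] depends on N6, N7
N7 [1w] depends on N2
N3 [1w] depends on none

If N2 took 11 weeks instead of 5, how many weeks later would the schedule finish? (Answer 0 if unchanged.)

6

The binding path is N2→N7→N9→N10 = 5+1+8+12 = 26; finish at 26 weeks.
N2 is on the critical path; changing it to 11 makes that path 32 weeks.
The critical path is still N2→N7→N9→N10; finish is now 32 weeks.
Change in finish: 32 − 26 = +6 weeks.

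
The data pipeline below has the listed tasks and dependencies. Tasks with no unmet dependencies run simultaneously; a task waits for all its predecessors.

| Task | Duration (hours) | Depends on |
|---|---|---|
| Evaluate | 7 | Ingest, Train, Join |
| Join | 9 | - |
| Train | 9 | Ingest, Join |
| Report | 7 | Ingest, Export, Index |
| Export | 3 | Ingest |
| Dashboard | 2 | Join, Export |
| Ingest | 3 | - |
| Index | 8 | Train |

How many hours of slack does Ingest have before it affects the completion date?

Join→Train→Index→Report = 9+9+8+7 = 33 sets the makespan at 33 hours.
The longest chain containing Ingest totals 27 hours.
Slack of Ingest = 6 − 0 = 6 hours.

6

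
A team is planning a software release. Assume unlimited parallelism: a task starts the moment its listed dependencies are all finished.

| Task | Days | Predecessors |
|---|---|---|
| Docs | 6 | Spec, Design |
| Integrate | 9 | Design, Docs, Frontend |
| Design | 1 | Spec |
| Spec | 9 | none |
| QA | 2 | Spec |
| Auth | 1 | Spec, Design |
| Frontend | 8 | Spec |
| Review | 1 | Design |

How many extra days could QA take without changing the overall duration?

15

Spec→Frontend→Integrate = 9+8+9 = 26 sets the makespan at 26 days.
Longest path through QA: 11 days (earliest finish 11, latest finish 26).
So QA can slip 26 − 11 = 15 days.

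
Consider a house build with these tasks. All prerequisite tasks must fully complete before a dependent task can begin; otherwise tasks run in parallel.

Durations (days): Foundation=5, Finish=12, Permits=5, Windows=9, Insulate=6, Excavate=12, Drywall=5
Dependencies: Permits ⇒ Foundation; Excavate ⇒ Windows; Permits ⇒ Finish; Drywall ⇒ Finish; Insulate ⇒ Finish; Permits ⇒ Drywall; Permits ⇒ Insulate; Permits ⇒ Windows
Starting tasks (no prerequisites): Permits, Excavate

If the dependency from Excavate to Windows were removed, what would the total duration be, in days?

23

With the dependency in place, Permits→Insulate→Finish = 5+6+12 = 23 sets the finish at 23 days.
Without Excavate→Windows, Windows's earliest start moves from 12 to 5.
New critical path: Permits→Insulate→Finish = 5+6+12 = 23 ⇒ 23 days.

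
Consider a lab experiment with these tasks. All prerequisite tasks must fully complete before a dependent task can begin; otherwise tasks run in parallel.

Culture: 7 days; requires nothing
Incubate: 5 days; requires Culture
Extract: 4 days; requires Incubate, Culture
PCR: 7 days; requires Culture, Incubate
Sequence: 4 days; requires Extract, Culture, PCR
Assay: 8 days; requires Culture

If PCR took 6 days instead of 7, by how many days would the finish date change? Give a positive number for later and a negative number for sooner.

-1

Critical path before the change: Culture→Incubate→PCR→Sequence = 7+5+7+4 = 23 giving 23 days.
PCR lies on that path, so at 6 days the path becomes 22 days.
No other chain overtakes it, so the finish is 22 days.
Change in finish: 22 − 23 = -1 days.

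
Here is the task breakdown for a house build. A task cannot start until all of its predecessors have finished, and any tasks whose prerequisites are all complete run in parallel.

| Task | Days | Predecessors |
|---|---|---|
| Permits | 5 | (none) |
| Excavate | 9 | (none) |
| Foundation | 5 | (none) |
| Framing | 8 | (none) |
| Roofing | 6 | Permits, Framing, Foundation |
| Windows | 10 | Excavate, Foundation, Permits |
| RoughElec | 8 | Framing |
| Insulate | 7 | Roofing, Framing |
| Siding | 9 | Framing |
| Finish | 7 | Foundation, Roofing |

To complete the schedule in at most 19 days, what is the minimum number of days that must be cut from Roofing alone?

2

Current finish: 21 days; target: 19.
Roofing is on every critical path, so each day cut from Roofing cuts the finish by one (this holds down to a finish of 19).
Need 21 − 19 = 2 days off Roofing → Roofing becomes 4 days, finish becomes 19.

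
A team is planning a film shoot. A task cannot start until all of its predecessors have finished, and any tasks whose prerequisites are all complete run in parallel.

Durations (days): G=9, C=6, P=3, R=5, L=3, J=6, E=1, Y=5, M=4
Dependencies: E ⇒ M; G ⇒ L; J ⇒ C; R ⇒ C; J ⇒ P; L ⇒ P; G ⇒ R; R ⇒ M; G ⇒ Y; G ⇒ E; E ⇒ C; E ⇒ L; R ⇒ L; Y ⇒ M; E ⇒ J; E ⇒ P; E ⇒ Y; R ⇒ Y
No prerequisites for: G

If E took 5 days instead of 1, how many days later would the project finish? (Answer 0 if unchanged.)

3

The binding path is G→R→Y→M = 9+5+5+4 = 23; finish at 23 days.
E is off the critical path — its longest chain is 22 days, giving 1 of slack.
New critical path: G→E→J→C = 9+5+6+6 = 26 ⇒ 26 days.
Change in finish: 26 − 23 = +3 days.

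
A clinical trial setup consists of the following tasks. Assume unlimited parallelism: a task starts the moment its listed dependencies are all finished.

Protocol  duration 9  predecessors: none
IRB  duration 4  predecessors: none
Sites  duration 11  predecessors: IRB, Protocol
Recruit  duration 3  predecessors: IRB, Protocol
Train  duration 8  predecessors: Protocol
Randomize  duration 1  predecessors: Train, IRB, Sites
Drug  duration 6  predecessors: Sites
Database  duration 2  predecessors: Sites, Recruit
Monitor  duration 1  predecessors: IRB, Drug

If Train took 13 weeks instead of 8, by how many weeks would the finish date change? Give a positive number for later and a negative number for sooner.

0

As given, the longest chain is Protocol→Sites→Drug→Monitor = 9+11+6+1 = 27, so the finish is 27 weeks.
Train has 9 weeks of float (longest path through it is 18).
That remains the longest chain; total 27 weeks.
Change in finish: 27 − 27 = +0 weeks.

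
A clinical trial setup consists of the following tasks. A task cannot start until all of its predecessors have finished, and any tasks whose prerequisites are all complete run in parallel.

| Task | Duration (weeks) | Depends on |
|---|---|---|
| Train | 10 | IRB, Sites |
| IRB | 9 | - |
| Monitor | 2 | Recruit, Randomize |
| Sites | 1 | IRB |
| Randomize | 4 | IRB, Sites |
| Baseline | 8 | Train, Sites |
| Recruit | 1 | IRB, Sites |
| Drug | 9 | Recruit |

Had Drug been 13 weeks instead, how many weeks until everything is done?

28

The binding path is IRB→Sites→Train→Baseline = 9+1+10+8 = 28; finish at 28 weeks.
The longest path through Drug is only 20 weeks, so Drug has float 8.
The critical path is still IRB→Sites→Train→Baseline; finish is now 28 weeks.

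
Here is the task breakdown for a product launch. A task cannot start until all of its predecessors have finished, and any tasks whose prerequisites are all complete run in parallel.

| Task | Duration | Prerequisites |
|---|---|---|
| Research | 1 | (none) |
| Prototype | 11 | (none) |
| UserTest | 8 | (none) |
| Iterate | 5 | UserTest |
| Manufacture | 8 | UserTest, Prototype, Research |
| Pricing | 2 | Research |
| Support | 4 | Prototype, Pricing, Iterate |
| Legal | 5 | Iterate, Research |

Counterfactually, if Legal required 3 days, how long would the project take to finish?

19

The binding path is Prototype→Manufacture = 11+8 = 19; finish at 19 days.
Legal has 1 day of float (longest path through it is 18).
No other chain overtakes it, so the finish is 19 days.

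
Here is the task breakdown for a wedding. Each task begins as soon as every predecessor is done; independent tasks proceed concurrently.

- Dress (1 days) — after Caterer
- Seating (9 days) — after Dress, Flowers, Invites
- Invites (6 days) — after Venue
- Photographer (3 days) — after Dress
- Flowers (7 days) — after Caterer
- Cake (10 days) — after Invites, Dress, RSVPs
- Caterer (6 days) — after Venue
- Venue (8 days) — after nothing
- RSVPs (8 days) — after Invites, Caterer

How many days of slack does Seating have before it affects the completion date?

2

Venue→Caterer→RSVPs→Cake = 8+6+8+10 = 32 sets the makespan at 32 days.
Seating finishes as early as 30 and must finish by 32.
Float = 32 − 30 = 2.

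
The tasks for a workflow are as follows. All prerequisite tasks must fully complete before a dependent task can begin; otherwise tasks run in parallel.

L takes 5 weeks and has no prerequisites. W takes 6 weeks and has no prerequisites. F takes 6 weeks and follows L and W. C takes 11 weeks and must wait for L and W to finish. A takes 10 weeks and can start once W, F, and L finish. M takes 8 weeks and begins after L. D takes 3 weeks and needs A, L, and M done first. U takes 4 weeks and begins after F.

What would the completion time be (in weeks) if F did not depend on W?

Original critical path: W→F→A→D = 6+6+10+3 = 25 ⇒ 25 weeks.
Without W→F, F's earliest start moves from 6 to 5.
New critical path: L→F→A→D = 5+6+10+3 = 24 ⇒ 24 weeks.

24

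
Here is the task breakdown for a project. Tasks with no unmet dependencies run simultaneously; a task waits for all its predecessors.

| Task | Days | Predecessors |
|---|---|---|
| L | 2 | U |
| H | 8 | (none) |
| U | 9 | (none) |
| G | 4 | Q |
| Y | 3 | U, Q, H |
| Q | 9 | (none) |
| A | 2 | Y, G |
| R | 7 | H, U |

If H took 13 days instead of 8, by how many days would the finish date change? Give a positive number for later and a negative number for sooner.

4

Actual critical path: U→R = 9+7 = 16 ⇒ 16 days.
H has 1 day of float (longest path through it is 15).
New critical path: H→R = 13+7 = 20 ⇒ 20 days.
Change in finish: 20 − 16 = +4 days.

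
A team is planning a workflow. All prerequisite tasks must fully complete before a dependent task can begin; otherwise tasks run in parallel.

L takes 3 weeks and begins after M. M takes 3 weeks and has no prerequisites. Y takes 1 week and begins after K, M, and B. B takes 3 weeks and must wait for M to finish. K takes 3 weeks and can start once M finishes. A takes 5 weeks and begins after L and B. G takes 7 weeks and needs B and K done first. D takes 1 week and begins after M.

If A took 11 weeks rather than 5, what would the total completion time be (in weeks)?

As given, the longest chain is M→B→G = 3+3+7 = 13, so the finish is 13 weeks.
A is off the critical path — its longest chain is 11 weeks, giving 2 of slack.
The binding chain switches to M→L→A = 3+3+11 = 17; finish 17 weeks.

17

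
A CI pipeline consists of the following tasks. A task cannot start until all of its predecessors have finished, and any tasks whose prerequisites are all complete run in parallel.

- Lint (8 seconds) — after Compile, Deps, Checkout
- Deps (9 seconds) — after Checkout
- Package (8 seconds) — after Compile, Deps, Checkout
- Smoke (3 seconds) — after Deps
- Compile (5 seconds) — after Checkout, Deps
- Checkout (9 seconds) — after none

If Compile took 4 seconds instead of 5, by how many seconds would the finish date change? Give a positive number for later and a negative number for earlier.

The binding path is Checkout→Deps→Compile→Lint = 9+9+5+8 = 31; finish at 31 seconds.
Compile is on the critical path; changing it to 4 makes that path 30 seconds.
No other chain overtakes it, so the finish is 30 seconds.
Change in finish: 30 − 31 = -1 seconds.

-1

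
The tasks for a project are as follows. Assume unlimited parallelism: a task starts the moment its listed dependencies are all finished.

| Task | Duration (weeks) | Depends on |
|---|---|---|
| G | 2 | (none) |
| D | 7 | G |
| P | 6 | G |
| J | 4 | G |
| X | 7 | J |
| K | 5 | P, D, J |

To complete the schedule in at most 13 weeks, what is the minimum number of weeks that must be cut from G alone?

Current finish: 14 weeks; target: 13.
G is on every critical path, so each week cut from G cuts the finish by one (this holds down to a finish of 13).
Need 14 − 13 = 1 week off G → G becomes 1 week, finish becomes 13.

1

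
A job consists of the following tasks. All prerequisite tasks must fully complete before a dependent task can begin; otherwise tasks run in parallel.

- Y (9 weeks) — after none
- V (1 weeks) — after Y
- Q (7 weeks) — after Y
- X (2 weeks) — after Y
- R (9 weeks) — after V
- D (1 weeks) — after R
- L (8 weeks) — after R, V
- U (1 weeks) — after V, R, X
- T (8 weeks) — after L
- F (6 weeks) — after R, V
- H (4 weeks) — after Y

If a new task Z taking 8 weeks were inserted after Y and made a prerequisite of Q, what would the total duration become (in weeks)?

35

Originally the job takes 35 weeks.
With Z inserted, Q now waits for max(Y, Z).
New critical path: Y→V→R→L→T = 9+1+9+8+8 = 35 ⇒ 35 weeks.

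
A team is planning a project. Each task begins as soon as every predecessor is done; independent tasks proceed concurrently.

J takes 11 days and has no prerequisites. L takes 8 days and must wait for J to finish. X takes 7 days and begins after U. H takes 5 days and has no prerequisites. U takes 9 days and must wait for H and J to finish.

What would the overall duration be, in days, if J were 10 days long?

26

Actual critical path: J→U→X = 11+9+7 = 27 ⇒ 27 days.
Since J is critical, the -1 change carries straight to that chain (now 26 days).
That remains the longest chain; total 26 days.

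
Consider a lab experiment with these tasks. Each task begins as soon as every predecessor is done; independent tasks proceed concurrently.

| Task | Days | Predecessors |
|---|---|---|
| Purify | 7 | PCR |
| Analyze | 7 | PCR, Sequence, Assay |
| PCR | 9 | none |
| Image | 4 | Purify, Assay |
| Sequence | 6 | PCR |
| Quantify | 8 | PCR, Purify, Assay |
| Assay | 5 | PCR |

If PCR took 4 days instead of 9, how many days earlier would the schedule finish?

5

Actual critical path: PCR→Purify→Quantify = 9+7+8 = 24 ⇒ 24 days.
PCR is on the critical path; changing it to 4 makes that path 19 days.
That remains the longest chain; total 19 days.
Change in finish: 19 − 24 = -5 days.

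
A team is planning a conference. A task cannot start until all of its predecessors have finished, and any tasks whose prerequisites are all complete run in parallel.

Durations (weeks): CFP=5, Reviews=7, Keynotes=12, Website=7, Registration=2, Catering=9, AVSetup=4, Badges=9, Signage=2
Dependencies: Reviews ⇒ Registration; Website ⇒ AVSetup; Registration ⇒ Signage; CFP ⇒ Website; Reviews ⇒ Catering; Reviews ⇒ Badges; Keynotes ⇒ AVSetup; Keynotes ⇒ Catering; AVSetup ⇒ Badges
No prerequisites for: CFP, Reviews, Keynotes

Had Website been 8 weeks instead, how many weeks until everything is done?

26

Baseline: CFP→Website→AVSetup→Badges = 5+7+4+9 = 25 → 25 weeks.
Since Website is critical, the +1 change carries straight to that chain (now 26 weeks).
That remains the longest chain; total 26 weeks.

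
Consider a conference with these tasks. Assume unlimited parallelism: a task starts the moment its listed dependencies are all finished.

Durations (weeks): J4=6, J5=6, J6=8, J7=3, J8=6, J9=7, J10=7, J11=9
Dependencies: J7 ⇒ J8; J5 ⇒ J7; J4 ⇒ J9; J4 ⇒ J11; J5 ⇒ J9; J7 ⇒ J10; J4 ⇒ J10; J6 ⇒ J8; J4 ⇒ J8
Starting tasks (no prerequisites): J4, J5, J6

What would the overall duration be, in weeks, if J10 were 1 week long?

15

Actual critical path: J5→J7→J10 = 6+3+7 = 16 ⇒ 16 weeks.
J10 is on the critical path; changing it to 1 makes that path 10 weeks.
Now J4→J11 = 6+9 = 15 is longest, so the finish becomes 15 weeks.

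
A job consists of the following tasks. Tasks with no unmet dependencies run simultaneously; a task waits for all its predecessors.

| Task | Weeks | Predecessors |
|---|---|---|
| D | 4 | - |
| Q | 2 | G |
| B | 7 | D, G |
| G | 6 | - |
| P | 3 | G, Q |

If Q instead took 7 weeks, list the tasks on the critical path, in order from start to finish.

G, Q, P

The binding path is G→B = 6+7 = 13; finish at 13 weeks.
The longest path through Q is only 11 weeks, so Q has float 2.
The binding chain switches to G→Q→P = 6+7+3 = 16; finish 16 weeks.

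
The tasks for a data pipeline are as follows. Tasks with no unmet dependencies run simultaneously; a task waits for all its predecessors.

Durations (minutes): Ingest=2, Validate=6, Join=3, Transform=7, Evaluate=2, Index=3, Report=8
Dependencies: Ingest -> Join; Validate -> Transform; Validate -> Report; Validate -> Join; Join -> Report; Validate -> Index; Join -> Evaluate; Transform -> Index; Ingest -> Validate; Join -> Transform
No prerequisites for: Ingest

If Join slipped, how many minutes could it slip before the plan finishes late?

0

The longest chain is Ingest→Validate→Join→Transform→Index = 2+6+3+7+3 = 21; overall finish 21 minutes.
Longest path through Join: 21 minutes (earliest finish 11, latest finish 11).
Slack of Join = 8 − 8 = 0 minutes.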